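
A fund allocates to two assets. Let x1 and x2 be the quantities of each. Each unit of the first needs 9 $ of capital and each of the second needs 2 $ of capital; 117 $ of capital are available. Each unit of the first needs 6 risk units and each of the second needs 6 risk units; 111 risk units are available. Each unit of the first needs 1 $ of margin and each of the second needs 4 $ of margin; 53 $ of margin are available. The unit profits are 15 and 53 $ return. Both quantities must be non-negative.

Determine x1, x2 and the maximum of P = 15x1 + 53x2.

Corner points and P = 15x1 + 53x2:
  (0, 0) → P = 0
  (0, 53/4) → P = 2809/4
  (13, 0) → P = 195
  (80/7, 99/14) → P = 7647/14
  (7, 23/2) → P = 1429/2

The optimum lies where 6x1 + 6x2 = 111 and x1 + 4x2 = 53.
Solving simultaneously gives x1 = 7, x2 = 23/2.

x1 = 7, x2 = 23/2, maximum P = 1429/2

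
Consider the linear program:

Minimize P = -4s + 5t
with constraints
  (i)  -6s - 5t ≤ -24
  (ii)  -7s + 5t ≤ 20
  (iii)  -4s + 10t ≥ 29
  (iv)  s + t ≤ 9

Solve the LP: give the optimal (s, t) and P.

Extreme points and P = -4s + 5t:
  (4/13, 288/65) → P = 272/13
  (19/16, 27/8) → P = 97/8
  (25/12, 83/12) → P = 105/4
  (61/14, 65/14) → P = 81/14

s = 61/14, t = 65/14, minimum P = 81/14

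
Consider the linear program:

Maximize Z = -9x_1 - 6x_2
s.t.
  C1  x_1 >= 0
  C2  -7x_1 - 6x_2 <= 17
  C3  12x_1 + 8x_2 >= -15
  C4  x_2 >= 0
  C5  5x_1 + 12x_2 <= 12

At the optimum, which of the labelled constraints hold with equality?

C1 and C4

Corner points and Z = -9x_1 - 6x_2:
  (0, 0) → Z = 0
  (0, 1) → Z = -6
  (12/5, 0) → Z = -108/5

The maximum is at (0, 0). Substituting into each constraint, equality holds for C1 and C4; the remaining constraints have slack.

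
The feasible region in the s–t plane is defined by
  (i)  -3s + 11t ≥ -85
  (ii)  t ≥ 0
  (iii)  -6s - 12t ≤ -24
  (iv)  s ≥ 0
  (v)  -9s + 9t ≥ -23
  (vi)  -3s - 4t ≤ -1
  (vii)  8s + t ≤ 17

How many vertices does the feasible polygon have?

3

Pairwise boundary intersections that survive every other constraint:
  (0, 2)
  (2, 1)
  (0, 17)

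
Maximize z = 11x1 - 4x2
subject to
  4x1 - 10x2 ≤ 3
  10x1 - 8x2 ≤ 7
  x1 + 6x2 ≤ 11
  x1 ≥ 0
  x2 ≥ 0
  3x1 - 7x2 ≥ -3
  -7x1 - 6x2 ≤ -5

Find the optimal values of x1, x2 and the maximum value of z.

x1 = 73/46, x2 = 51/46, maximum z = 599/46

Vertices and z = 11x1 - 4x2:
  (73/46, 51/46) → z = 599/46
  (41/58, 1/116) → z = 449/58
  (17/67, 36/67) → z = 43/67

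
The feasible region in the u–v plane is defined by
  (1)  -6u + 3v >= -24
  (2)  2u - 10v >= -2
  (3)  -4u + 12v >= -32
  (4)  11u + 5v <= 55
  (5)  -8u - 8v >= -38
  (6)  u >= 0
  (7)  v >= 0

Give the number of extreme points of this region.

Intersecting each pair of boundary lines and keeping only the points that satisfy every inequality leaves:
  (17/4, 1/2)
  (4, 0)
  (91/24, 23/24)
  (0, 1/5)
  (0, 0)

5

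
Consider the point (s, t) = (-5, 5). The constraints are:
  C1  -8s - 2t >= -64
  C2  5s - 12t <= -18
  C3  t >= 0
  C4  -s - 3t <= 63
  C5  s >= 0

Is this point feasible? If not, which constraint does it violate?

not feasible — violates C5

Constraint C5: s = -5, which is not ≥ 0. All other constraints are satisfied.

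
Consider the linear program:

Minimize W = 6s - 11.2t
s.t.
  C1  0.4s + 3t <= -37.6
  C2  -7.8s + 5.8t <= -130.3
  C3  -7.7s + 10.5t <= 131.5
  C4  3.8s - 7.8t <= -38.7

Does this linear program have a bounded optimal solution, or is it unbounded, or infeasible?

infeasible

The boundaries 0.4s + 3t = -37.6 and -7.8s + 5.8t = -130.3 meet at (8641/1286, -8635/643), but that point violates 3.8s - 7.8t ≤ -38.7. Every candidate vertex is excluded by some other constraint, so the feasible region is empty.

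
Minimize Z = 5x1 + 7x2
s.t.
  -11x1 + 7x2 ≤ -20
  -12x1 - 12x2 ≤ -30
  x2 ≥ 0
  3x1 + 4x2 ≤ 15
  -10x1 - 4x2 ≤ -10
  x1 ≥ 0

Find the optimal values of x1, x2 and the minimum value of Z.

Corner points and Z = 5x1 + 7x2:
  (25/12, 5/12) → Z = 40/3
  (37/13, 21/13) → Z = 332/13
  (5/2, 0) → Z = 25/2
  (5, 0) → Z = 25

At the optimal vertex, -12x1 - 12x2 = -30 and x2 = 0.
Solving simultaneously gives x1 = 5/2, x2 = 0.

x1 = 5/2, x2 = 0, minimum Z = 25/2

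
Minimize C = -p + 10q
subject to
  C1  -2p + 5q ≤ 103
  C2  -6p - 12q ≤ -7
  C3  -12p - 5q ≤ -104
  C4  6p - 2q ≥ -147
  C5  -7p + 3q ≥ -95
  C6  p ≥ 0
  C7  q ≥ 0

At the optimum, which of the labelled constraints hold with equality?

C5 and C7

Feasible corners and C = -p + 10q:
  (1/14, 722/35) → C = 2887/14
  (784/29, 911/29) → C = 8326/29
  (26/3, 0) → C = -26/3
  (95/7, 0) → C = -95/7

The minimum is at (95/7, 0). Substituting into each constraint, equality holds for C5 and C7; the remaining constraints have slack.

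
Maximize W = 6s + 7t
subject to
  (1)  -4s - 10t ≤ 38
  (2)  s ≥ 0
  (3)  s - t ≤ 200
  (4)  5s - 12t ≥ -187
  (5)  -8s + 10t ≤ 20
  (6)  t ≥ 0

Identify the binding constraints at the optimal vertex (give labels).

(3) and (4)

Corner points and W = 6s + 7t:
  (0, 2) → W = 14
  (0, 0) → W = 0
  (2587/7, 1187/7) → W = 23831/7
  (200, 0) → W = 1200
  (815/23, 698/23) → W = 9776/23

The maximum is at (2587/7, 1187/7). Substituting into each constraint, equality holds for (3) and (4); the remaining constraints have slack.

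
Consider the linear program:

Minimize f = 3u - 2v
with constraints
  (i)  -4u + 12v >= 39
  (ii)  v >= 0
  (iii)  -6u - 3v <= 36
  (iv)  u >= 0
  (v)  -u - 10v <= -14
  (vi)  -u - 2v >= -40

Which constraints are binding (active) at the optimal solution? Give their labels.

(iv) and (vi)

Vertices and f = 3u - 2v:
  (0, 13/4) → f = -13/2
  (201/10, 199/20) → f = 202/5
  (0, 20) → f = -40

The minimum is at (0, 20). Substituting into each constraint, equality holds for (iv) and (vi); the remaining constraints have slack.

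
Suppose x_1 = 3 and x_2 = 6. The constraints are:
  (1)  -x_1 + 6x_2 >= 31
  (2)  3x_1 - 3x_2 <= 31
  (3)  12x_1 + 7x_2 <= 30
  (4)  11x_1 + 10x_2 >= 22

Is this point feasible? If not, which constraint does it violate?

not feasible — violates (3)

Constraint (3): 12x_1 + 7x_2 = 78, which is not ≤ 30. All other constraints are satisfied.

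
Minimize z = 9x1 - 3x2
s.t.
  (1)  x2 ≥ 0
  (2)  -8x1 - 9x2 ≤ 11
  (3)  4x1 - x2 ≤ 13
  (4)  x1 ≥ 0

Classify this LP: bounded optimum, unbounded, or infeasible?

From the feasible point (13/4, 0), moving in the direction (0, 1) keeps every constraint satisfied while z decreases without bound.

unbounded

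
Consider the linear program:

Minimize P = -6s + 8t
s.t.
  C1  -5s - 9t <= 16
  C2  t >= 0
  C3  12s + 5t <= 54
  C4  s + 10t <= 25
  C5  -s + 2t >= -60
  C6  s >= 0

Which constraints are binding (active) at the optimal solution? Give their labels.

Vertices and P = -6s + 8t:
  (9/2, 0) → P = -27
  (0, 0) → P = 0
  (83/23, 246/115) → P = -522/115
  (0, 5/2) → P = 20

The minimum is at (9/2, 0). Substituting into each constraint, equality holds for C2 and C3; the remaining constraints have slack.

C2 and C3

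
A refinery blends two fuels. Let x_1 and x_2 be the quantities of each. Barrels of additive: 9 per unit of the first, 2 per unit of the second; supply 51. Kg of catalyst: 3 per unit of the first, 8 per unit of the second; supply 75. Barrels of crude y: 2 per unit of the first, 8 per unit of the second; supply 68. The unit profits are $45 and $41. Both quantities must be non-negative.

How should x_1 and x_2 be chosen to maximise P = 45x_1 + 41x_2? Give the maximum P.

Corner points and P = 45x_1 + 41x_2:
  (0, 0) → P = 0
  (0, 17/2) → P = 697/2
  (17/3, 0) → P = 255
  (4, 15/2) → P = 975/2

x_1 = 4, x_2 = 15/2, maximum P = 975/2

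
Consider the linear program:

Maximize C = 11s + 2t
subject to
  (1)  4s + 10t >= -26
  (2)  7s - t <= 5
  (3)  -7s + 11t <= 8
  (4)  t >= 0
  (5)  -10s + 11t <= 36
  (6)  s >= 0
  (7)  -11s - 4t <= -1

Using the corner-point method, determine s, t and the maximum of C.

s = 9/10, t = 13/10, maximum C = 25/2

Feasible corners and C = 11s + 2t:
  (9/10, 13/10) → C = 25/2
  (5/7, 0) → C = 55/7
  (0, 8/11) → C = 16/11
  (1/11, 0) → C = 1
  (0, 1/4) → C = 1/2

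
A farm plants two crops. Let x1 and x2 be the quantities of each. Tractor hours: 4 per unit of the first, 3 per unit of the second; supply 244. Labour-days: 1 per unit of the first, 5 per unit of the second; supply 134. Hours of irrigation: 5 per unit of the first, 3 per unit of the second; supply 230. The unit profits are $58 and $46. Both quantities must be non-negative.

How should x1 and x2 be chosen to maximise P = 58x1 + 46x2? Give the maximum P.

The optimum lies where x1 + 5x2 = 134 and 5x1 + 3x2 = 230.
Solving simultaneously gives x1 = 34, x2 = 20.

x1 = 34, x2 = 20, maximum P = 2892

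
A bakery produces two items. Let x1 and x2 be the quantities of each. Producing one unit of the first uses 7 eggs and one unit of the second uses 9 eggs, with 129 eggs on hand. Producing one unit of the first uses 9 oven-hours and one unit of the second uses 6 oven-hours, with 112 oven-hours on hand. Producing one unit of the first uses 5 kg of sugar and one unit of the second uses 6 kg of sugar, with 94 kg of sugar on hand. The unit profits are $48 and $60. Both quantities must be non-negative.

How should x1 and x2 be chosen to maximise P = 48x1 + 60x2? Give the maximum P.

x1 = 6, x2 = 29/3, maximum P = 868

Extreme points and P = 48x1 + 60x2:
  (0, 0) → P = 0
  (0, 43/3) → P = 860
  (112/9, 0) → P = 1792/3
  (6, 29/3) → P = 868

At the optimal vertex, 7x1 + 9x2 = 129 and 9x1 + 6x2 = 112.
Solving simultaneously gives x1 = 6, x2 = 29/3.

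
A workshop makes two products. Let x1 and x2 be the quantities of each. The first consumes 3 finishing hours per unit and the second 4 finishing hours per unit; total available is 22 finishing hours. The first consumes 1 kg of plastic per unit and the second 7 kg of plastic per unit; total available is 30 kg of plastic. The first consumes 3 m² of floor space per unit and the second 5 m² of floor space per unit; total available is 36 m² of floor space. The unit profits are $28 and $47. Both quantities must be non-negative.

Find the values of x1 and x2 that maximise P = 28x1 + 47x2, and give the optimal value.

Extreme points and P = 28x1 + 47x2:
  (0, 0) → P = 0
  (0, 30/7) → P = 1410/7
  (22/3, 0) → P = 616/3
  (2, 4) → P = 244

The optimum lies where 3x1 + 4x2 = 22 and x1 + 7x2 = 30.
Solving simultaneously gives x1 = 2, x2 = 4.

x1 = 2, x2 = 4, maximum P = 244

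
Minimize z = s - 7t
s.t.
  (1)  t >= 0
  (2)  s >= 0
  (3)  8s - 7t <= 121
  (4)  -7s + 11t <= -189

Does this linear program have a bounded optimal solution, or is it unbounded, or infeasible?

infeasible

The boundaries t = 0 and s = 0 meet at (0, 0), but that point violates -7s + 11t ≤ -189. Every candidate vertex is excluded by some other constraint, so the feasible region is empty.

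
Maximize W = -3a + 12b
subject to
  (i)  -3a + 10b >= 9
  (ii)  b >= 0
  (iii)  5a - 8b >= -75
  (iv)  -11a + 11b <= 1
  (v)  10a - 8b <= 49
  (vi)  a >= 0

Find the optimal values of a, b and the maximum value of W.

a = 124/5, b = 199/8, maximum W = 2241/10

Vertices and W = -3a + 12b:
  (89/77, 96/77) → W = 885/77
  (281/38, 237/76) → W = 579/38
  (817/33, 820/33) → W = 2463/11
  (124/5, 199/8) → W = 2241/10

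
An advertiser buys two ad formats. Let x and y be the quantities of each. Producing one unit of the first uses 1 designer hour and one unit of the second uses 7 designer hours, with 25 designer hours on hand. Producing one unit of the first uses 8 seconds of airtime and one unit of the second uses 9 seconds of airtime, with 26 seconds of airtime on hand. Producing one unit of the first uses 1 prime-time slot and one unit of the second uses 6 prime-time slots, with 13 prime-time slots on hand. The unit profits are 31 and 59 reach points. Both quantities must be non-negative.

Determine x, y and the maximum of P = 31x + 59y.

x = 1, y = 2, maximum P = 149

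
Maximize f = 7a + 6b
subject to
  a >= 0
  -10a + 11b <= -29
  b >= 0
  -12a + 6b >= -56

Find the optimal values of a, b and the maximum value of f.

Vertices and f = 7a + 6b:
  (29/10, 0) → f = 203/10
  (221/36, 53/18) → f = 2183/36
  (14/3, 0) → f = 98/3

The optimum lies where -10a + 11b = -29 and -12a + 6b = -56.
Solving simultaneously gives a = 221/36, b = 53/18.

a = 221/36, b = 53/18, maximum f = 2183/36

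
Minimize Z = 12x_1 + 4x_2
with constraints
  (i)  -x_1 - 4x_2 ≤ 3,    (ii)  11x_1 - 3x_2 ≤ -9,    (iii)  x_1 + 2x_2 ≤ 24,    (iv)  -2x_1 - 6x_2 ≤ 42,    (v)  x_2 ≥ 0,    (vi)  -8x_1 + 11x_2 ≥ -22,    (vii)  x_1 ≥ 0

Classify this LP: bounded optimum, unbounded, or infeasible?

bounded optimum

Feasible corners and Z = 12x_1 + 4x_2:
  (54/25, 273/25) → Z = 348/5
  (0, 3) → Z = 12
  (0, 12) → Z = 48
The feasible region has finitely many vertices and no improving ray; the minimum is 12 at (0, 3).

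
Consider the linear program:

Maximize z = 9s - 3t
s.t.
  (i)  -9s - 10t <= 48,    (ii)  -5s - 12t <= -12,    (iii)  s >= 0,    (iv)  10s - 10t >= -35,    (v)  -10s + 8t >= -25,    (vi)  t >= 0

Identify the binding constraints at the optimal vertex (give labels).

Corner points and z = 9s - 3t:
  (0, 1) → z = -3
  (12/5, 0) → z = 108/5
  (0, 7/2) → z = -21/2
  (53/2, 30) → z = 297/2
  (5/2, 0) → z = 45/2

The maximum is at (53/2, 30). Substituting into each constraint, equality holds for (iv) and (v); the remaining constraints have slack.

(iv) and (v)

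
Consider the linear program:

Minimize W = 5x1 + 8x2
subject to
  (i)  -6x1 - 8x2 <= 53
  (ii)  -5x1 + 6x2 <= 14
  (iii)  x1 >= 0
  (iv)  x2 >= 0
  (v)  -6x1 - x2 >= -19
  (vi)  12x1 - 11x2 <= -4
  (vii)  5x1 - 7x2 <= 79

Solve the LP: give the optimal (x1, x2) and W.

x1 = 0, x2 = 4/11, minimum W = 32/11

Extreme points and W = 5x1 + 8x2:
  (0, 7/3) → W = 56/3
  (100/41, 179/41) → W = 1932/41
  (0, 4/11) → W = 32/11
  (205/78, 42/13) → W = 3041/78

At the optimal vertex, x1 = 0 and 12x1 - 11x2 = -4.
Solving simultaneously gives x1 = 0, x2 = 4/11.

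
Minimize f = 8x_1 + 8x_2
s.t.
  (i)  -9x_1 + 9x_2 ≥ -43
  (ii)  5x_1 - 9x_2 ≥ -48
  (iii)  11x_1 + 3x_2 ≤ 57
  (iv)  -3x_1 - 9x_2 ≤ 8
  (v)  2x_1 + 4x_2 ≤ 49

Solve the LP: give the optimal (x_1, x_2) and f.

Vertices and f = 8x_1 + 8x_2:
  (107/21, 20/63) → f = 2728/63
  (35/12, -67/36) → f = 76/9
  (123/38, 271/38) → f = 1576/19
  (-7, 13/9) → f = -400/9

x_1 = -7, x_2 = 13/9, minimum f = -400/9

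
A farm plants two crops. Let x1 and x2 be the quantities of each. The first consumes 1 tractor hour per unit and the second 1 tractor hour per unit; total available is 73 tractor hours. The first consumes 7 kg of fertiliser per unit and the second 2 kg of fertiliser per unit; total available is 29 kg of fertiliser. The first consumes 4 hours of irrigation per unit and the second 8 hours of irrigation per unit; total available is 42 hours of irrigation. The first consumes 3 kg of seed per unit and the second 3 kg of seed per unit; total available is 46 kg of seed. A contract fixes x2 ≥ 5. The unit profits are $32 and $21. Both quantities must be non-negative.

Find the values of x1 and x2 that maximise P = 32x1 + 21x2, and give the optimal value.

Corner points and P = 32x1 + 21x2:
  (0, 21/4) → P = 441/4
  (0, 5) → P = 105
  (1/2, 5) → P = 121

The binding constraints are 4x1 + 8x2 = 42 and x2 = 5.
Solving simultaneously gives x1 = 1/2, x2 = 5.

x1 = 1/2, x2 = 5, maximum P = 121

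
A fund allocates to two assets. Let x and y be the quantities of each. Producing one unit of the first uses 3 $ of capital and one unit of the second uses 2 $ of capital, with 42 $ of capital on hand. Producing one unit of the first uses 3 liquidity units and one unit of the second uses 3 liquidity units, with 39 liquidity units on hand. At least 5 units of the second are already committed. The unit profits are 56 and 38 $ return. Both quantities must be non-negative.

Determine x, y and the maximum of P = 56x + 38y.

Extreme points and P = 56x + 38y:
  (0, 13) → P = 494
  (0, 5) → P = 190
  (8, 5) → P = 638

The binding constraints are 3x + 3y = 39 and y = 5.
Solving simultaneously gives x = 8, y = 5.

x = 8, y = 5, maximum P = 638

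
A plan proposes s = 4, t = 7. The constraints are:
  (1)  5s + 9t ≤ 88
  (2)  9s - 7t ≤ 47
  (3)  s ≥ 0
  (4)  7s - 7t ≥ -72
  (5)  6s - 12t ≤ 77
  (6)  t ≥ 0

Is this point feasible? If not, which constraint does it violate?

feasible

(1): 83 ≤ 88 ✓
(2): -13 ≤ 47 ✓
(3): 4 ≥ 0 ✓
(4): -21 ≥ -72 ✓
(5): -60 ≤ 77 ✓
(6): 7 ≥ 0 ✓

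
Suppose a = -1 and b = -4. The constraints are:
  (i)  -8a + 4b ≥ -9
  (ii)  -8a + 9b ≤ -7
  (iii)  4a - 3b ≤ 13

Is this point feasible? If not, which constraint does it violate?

(i): -8 ≥ -9 ✓
(ii): -28 ≤ -7 ✓
(iii): 8 ≤ 13 ✓

feasible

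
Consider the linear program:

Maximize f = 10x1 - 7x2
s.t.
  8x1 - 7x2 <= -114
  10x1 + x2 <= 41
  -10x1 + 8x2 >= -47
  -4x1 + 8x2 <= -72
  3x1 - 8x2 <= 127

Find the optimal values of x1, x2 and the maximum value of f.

Feasible corners and f = 10x1 - 7x2:
  (-118/3, -86/3) → f = -578/3
  (-1801/43, -1358/43) → f = -8504/43
  (-55, -73/2) → f = -589/2

x1 = -118/3, x2 = -86/3, maximum f = -578/3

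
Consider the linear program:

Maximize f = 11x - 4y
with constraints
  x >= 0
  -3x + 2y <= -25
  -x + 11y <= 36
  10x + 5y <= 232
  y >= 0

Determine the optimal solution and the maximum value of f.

Vertices and f = 11x - 4y:
  (347/31, 133/31) → f = 3285/31
  (25/3, 0) → f = 275/3
  (2372/115, 592/115) → f = 23724/115
  (116/5, 0) → f = 1276/5

x = 116/5, y = 0, maximum f = 1276/5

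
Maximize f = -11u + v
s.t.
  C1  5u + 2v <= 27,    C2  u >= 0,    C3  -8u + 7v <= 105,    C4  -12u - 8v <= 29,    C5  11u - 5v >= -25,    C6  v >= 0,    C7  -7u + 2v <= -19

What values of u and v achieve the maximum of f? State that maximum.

u = 19/7, v = 0, maximum f = -209/7

Corner points and f = -11u + v:
  (27/5, 0) → f = -297/5
  (23/6, 47/12) → f = -153/4
  (19/7, 0) → f = -209/7

The binding constraints are v = 0 and -7u + 2v = -19.
Solving simultaneously gives u = 19/7, v = 0.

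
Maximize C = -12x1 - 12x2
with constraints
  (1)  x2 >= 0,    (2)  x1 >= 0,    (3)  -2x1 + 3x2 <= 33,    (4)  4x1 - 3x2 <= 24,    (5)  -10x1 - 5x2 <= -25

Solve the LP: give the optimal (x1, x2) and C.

x1 = 5/2, x2 = 0, maximum C = -30

Corner points and C = -12x1 - 12x2:
  (6, 0) → C = -72
  (5/2, 0) → C = -30
  (0, 11) → C = -132
  (0, 5) → C = -60
  (57/2, 30) → C = -702

At the optimal vertex, x2 = 0 and -10x1 - 5x2 = -25.
Solving simultaneously gives x1 = 5/2, x2 = 0.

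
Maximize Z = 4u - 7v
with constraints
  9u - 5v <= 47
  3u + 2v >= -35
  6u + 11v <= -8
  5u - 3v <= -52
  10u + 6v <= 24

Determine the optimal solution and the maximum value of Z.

Extreme points and Z = 4u - 7v:
  (-123/7, 62/7) → Z = -926/7
  (-11, -1) → Z = -37
  (-596/73, 272/73) → Z = -4288/73

At the optimal vertex, 3u + 2v = -35 and 5u - 3v = -52.
Solving simultaneously gives u = -11, v = -1.

u = -11, v = -1, maximum Z = -37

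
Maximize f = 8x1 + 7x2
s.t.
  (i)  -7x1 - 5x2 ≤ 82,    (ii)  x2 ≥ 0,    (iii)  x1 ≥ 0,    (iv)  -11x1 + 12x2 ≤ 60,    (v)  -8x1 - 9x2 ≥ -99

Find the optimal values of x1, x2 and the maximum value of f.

Feasible corners and f = 8x1 + 7x2:
  (0, 0) → f = 0
  (99/8, 0) → f = 99
  (0, 5) → f = 35
  (216/65, 523/65) → f = 5389/65

The binding constraints are x2 = 0 and -8x1 - 9x2 = -99.
Solving simultaneously gives x1 = 99/8, x2 = 0.

x1 = 99/8, x2 = 0, maximum f = 99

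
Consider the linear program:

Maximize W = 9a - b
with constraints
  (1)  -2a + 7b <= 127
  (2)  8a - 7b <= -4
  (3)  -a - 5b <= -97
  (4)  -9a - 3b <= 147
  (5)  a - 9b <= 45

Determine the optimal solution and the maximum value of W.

a = 41/2, b = 24, maximum W = 321/2

Corner points and W = 9a - b:
  (41/2, 24) → W = 321/2
  (44/17, 321/17) → W = 75/17
  (659/47, 780/47) → W = 5151/47

The optimum lies where -2a + 7b = 127 and 8a - 7b = -4.
Solving simultaneously gives a = 41/2, b = 24.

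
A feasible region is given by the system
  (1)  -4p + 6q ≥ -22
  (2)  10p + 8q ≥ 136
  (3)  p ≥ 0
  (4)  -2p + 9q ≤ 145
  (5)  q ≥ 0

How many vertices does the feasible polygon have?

Intersecting each pair of boundary lines and keeping only the points that satisfy every inequality leaves:
  (248/23, 81/23)
  (89/2, 26)
  (32/53, 861/53)

3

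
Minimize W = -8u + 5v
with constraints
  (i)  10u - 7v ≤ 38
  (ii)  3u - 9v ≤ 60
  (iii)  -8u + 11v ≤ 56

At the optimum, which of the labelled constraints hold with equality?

Corner points and W = -8u + 5v:
  (-26/23, -162/23) → W = -602/23
  (15, 16) → W = -40
  (-388/13, -216/13) → W = 2024/13

The minimum is at (15, 16). Substituting into each constraint, equality holds for (i) and (iii); the remaining constraints have slack.

(i) and (iii)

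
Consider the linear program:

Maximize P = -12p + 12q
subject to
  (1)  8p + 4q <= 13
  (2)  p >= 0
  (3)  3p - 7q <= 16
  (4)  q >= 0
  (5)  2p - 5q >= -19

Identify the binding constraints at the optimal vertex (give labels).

(1) and (2)

Corner points and P = -12p + 12q:
  (0, 13/4) → P = 39
  (13/8, 0) → P = -39/2
  (0, 0) → P = 0

The maximum is at (0, 13/4). Substituting into each constraint, equality holds for (1) and (2); the remaining constraints have slack.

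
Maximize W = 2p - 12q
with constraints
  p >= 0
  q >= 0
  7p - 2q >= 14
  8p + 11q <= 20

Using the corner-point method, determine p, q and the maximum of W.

Corner points and W = 2p - 12q:
  (2, 0) → W = 4
  (5/2, 0) → W = 5
  (194/93, 28/93) → W = 52/93

At the optimal vertex, q = 0 and 8p + 11q = 20.
Solving simultaneously gives p = 5/2, q = 0.

p = 5/2, q = 0, maximum W = 5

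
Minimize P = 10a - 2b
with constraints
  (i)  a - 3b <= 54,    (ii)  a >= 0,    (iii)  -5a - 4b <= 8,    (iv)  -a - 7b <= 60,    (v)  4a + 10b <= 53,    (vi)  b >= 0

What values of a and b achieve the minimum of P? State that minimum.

Feasible corners and P = 10a - 2b:
  (0, 53/10) → P = -53/5
  (0, 0) → P = 0
  (53/4, 0) → P = 265/2

The optimum lies where a = 0 and 4a + 10b = 53.
Solving simultaneously gives a = 0, b = 53/10.

a = 0, b = 53/10, minimum P = -53/5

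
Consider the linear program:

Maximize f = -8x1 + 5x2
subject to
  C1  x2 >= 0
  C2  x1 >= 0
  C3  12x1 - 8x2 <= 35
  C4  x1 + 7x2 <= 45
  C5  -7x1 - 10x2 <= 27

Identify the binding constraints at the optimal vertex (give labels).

C2 and C4

Vertices and f = -8x1 + 5x2:
  (0, 0) → f = 0
  (35/12, 0) → f = -70/3
  (0, 45/7) → f = 225/7
  (605/92, 505/92) → f = -2315/92

The maximum is at (0, 45/7). Substituting into each constraint, equality holds for C2 and C4; the remaining constraints have slack.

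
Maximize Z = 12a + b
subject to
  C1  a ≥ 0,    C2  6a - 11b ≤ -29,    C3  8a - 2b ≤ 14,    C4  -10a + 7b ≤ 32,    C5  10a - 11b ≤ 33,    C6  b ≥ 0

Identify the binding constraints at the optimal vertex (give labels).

C3 and C4

Vertices and Z = 12a + b:
  (0, 29/11) → Z = 29/11
  (0, 32/7) → Z = 32/7
  (53/19, 79/19) → Z = 715/19
  (9/2, 11) → Z = 65

The maximum is at (9/2, 11). Substituting into each constraint, equality holds for C3 and C4; the remaining constraints have slack.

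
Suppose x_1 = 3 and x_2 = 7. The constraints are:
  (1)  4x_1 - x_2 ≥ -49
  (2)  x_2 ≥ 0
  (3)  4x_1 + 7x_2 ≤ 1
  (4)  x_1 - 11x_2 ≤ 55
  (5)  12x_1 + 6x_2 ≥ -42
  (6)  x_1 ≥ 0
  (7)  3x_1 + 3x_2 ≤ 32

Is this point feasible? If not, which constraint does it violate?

not feasible — violates (3)

Constraint (3): 4x_1 + 7x_2 = 61, which is not ≤ 1. All other constraints are satisfied.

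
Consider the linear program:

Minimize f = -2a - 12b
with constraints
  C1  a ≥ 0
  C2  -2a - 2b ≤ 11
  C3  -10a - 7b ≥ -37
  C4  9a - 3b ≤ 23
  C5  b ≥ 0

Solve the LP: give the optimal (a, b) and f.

a = 0, b = 37/7, minimum f = -444/7

Corner points and f = -2a - 12b:
  (0, 37/7) → f = -444/7
  (0, 0) → f = 0
  (272/93, 103/93) → f = -1780/93
  (23/9, 0) → f = -46/9

The optimum lies where a = 0 and -10a - 7b = -37.
Solving simultaneously gives a = 0, b = 37/7.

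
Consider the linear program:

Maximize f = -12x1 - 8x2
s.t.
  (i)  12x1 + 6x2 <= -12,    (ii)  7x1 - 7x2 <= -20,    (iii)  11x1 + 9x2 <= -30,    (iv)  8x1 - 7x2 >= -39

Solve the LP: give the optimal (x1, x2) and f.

Feasible corners and f = -12x1 - 8x2:
  (-39/14, 1/14) → f = 230/7
  (-19, -113/7) → f = 2500/7
  (-561/149, 189/149) → f = 5220/149

x1 = -19, x2 = -113/7, maximum f = 2500/7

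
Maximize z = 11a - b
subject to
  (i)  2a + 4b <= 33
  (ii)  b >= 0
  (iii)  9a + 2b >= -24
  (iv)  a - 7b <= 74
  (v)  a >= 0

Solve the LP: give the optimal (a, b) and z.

Corner points and z = 11a - b:
  (33/2, 0) → z = 363/2
  (0, 33/4) → z = -33/4
  (0, 0) → z = 0

a = 33/2, b = 0, maximum z = 363/2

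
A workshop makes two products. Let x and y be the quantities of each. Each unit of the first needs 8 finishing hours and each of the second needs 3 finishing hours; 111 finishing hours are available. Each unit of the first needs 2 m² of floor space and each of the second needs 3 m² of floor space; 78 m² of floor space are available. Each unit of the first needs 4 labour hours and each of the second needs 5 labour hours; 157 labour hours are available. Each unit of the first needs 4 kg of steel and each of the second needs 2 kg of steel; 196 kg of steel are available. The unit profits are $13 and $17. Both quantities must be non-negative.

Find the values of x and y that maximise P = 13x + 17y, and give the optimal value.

Extreme points and P = 13x + 17y:
  (0, 0) → P = 0
  (0, 26) → P = 442
  (111/8, 0) → P = 1443/8
  (11/2, 67/3) → P = 2707/6

x = 11/2, y = 67/3, maximum P = 2707/6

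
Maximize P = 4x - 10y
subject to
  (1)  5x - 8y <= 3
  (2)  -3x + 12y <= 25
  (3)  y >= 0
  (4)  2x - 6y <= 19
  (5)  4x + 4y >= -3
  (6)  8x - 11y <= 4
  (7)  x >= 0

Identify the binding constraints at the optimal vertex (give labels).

(3) and (6)

Extreme points and P = 4x - 10y:
  (323/63, 212/63) → P = -92/7
  (0, 25/12) → P = -125/6
  (1/2, 0) → P = 2
  (0, 0) → P = 0

The maximum is at (1/2, 0). Substituting into each constraint, equality holds for (3) and (6); the remaining constraints have slack.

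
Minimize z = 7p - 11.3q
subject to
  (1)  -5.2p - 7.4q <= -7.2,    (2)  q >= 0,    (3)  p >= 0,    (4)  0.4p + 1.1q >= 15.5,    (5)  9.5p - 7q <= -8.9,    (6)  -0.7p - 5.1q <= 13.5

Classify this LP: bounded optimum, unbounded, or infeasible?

unbounded

From the feasible point (0, 155/11), moving in the direction (0, 1) keeps every constraint satisfied while z decreases without bound.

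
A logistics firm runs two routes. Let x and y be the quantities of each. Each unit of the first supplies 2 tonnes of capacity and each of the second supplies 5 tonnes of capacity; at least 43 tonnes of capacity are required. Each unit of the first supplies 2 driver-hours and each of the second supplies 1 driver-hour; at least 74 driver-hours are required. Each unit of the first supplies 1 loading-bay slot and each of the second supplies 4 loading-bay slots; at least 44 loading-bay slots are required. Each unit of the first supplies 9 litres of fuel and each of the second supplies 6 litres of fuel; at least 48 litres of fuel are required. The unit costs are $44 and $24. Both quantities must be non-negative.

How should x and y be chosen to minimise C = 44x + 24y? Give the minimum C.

The feasible region is unbounded (it extends along (0, 1), (1, 0)), but C strictly increases along every unbounded feasible direction, so there is no improving ray and the minimum is attained at a vertex.

x = 36, y = 2, minimum C = 1632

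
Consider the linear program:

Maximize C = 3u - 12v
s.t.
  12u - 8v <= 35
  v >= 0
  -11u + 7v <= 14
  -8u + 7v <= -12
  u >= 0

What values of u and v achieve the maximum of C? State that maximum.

u = 35/12, v = 0, maximum C = 35/4

Feasible corners and C = 3u - 12v:
  (35/12, 0) → C = 35/4
  (149/20, 34/5) → C = -237/4
  (3/2, 0) → C = 9/2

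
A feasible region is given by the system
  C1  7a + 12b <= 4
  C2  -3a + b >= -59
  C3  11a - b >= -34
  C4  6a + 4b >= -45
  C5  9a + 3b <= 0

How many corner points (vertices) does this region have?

Intersecting each pair of boundary lines and keeping only the points that satisfy every inequality leaves:
  (-404/139, 282/139)
  (-4/29, 12/29)
  (-181/50, -291/50)
  (15/2, -45/2)

4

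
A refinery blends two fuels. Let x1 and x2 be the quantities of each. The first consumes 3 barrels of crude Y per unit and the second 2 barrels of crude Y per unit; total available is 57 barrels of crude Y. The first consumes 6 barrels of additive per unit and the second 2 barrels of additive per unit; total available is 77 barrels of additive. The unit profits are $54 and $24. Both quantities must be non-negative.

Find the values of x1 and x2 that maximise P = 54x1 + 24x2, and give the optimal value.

x1 = 20/3, x2 = 37/2, maximum P = 804

Extreme points and P = 54x1 + 24x2:
  (0, 0) → P = 0
  (0, 57/2) → P = 684
  (77/6, 0) → P = 693
  (20/3, 37/2) → P = 804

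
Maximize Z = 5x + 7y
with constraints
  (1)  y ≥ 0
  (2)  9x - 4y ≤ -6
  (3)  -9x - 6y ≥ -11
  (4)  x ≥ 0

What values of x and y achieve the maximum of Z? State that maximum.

The optimum lies where -9x - 6y = -11 and x = 0.
Solving simultaneously gives x = 0, y = 11/6.

x = 0, y = 11/6, maximum Z = 77/6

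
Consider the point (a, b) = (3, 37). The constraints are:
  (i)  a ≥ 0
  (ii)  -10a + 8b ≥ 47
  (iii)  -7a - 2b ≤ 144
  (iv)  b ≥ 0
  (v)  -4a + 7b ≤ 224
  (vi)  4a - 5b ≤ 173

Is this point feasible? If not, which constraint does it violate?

Constraint (v): -4a + 7b = 247, which is not ≤ 224. All other constraints are satisfied.

not feasible — violates (v)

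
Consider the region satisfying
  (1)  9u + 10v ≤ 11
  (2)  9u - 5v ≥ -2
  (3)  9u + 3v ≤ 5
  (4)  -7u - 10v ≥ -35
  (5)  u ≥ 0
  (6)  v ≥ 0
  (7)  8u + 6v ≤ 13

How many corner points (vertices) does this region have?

5

Of the 21 pairwise boundary intersections, those satisfying every inequality are:
  (7/27, 13/15)
  (17/63, 6/7)
  (0, 2/5)
  (5/9, 0)
  (0, 0)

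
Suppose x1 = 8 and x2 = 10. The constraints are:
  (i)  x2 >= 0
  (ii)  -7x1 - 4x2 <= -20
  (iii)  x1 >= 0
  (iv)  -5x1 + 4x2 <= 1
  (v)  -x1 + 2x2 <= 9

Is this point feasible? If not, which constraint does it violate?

Constraint (v): -x1 + 2x2 = 12, which is not ≤ 9. All other constraints are satisfied.

not feasible — violates (v)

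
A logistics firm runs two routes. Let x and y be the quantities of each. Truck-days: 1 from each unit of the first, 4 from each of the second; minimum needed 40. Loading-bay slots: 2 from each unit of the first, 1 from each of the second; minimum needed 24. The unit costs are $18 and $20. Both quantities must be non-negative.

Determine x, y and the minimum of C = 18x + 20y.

The feasible region is unbounded (it extends along (0, 1), (1, 0)), but C strictly increases along every unbounded feasible direction, so there is no improving ray and the minimum is attained at a vertex.

x = 8, y = 8, minimum C = 304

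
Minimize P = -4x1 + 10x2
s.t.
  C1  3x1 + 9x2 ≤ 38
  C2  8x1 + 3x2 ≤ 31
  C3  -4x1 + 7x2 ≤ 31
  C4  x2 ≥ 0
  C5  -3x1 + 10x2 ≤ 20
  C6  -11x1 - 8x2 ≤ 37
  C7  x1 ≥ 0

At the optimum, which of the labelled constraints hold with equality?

C2 and C4

Vertices and P = -4x1 + 10x2:
  (31/8, 0) → P = -31/2
  (250/89, 253/89) → P = 1530/89
  (0, 0) → P = 0
  (0, 2) → P = 20

The minimum is at (31/8, 0). Substituting into each constraint, equality holds for C2 and C4; the remaining constraints have slack.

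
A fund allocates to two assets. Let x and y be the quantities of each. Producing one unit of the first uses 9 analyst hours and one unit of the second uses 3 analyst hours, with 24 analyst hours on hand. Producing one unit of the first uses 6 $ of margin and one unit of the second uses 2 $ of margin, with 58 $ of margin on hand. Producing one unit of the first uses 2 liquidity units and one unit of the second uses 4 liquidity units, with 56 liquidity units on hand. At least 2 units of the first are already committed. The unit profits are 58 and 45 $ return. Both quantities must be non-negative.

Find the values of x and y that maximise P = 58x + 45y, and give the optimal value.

Feasible corners and P = 58x + 45y:
  (8/3, 0) → P = 464/3
  (2, 0) → P = 116
  (2, 2) → P = 206

At the optimal vertex, 9x + 3y = 24 and x = 2.
Solving simultaneously gives x = 2, y = 2.

x = 2, y = 2, maximum P = 206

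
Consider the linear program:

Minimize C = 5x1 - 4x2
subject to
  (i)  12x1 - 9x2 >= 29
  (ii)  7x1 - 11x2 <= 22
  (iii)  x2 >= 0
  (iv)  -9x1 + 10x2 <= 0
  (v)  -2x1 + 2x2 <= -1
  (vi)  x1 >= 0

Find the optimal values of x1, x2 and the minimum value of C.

The feasible region is unbounded (it extends along (11, 7), (10, 9)), but C strictly increases along every unbounded feasible direction, so there is no improving ray and the minimum is attained at a vertex.

At the optimal vertex, 12x1 - 9x2 = 29 and -9x1 + 10x2 = 0.
Solving simultaneously gives x1 = 290/39, x2 = 87/13.

x1 = 290/39, x2 = 87/13, minimum C = 406/39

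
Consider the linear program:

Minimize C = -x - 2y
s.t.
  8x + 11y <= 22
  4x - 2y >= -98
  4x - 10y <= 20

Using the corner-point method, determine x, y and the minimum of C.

x = -517/30, y = 218/15, minimum C = -71/6

Corner points and C = -x - 2y:
  (-517/30, 218/15) → C = -71/6
  (110/31, -18/31) → C = -74/31
  (-255/8, -59/4) → C = 491/8

At the optimal vertex, 8x + 11y = 22 and 4x - 2y = -98.
Solving simultaneously gives x = -517/30, y = 218/15.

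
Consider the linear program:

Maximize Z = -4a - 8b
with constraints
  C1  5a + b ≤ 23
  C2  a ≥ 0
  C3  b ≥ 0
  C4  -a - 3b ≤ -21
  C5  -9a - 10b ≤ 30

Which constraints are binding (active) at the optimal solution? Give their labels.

C2 and C4

Feasible corners and Z = -4a - 8b:
  (0, 23) → Z = -184
  (24/7, 41/7) → Z = -424/7
  (0, 7) → Z = -56

The maximum is at (0, 7). Substituting into each constraint, equality holds for C2 and C4; the remaining constraints have slack.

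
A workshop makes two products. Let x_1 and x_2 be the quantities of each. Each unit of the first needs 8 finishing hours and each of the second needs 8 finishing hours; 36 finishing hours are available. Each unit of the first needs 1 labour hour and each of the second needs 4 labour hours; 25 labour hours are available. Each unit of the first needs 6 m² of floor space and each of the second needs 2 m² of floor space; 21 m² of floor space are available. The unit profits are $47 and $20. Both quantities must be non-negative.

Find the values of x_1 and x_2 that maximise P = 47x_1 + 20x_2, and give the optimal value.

Vertices and P = 47x_1 + 20x_2:
  (0, 0) → P = 0
  (0, 9/2) → P = 90
  (7/2, 0) → P = 329/2
  (3, 3/2) → P = 171

The optimum lies where 8x_1 + 8x_2 = 36 and 6x_1 + 2x_2 = 21.
Solving simultaneously gives x_1 = 3, x_2 = 3/2.

x_1 = 3, x_2 = 3/2, maximum P = 171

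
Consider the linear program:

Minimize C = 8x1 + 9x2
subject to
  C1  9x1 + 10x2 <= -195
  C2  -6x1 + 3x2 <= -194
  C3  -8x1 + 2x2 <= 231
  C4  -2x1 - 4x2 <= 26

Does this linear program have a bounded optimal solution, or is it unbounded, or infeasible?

The boundaries 9x1 + 10x2 = -195 and -6x1 + 3x2 = -194 meet at (1355/87, -972/29), but that point violates -2x1 - 4x2 ≤ 26. Every candidate vertex is excluded by some other constraint, so the feasible region is empty.

infeasible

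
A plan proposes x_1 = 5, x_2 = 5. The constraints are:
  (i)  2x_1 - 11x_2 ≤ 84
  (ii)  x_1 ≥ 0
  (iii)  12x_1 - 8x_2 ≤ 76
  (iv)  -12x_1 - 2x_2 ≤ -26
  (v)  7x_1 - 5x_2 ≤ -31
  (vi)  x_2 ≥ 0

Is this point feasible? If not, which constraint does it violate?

Constraint (v): 7x_1 - 5x_2 = 10, which is not ≤ -31. All other constraints are satisfied.

not feasible — violates (v)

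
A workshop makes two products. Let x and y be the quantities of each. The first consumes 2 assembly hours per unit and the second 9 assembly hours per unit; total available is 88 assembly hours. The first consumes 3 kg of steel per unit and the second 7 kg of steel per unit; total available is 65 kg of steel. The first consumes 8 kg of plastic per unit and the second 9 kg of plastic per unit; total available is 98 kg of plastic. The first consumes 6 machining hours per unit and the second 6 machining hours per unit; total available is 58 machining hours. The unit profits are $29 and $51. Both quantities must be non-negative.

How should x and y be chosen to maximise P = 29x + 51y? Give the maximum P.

At the optimal vertex, 3x + 7y = 65 and 6x + 6y = 58.
Solving simultaneously gives x = 2/3, y = 9.

x = 2/3, y = 9, maximum P = 1435/3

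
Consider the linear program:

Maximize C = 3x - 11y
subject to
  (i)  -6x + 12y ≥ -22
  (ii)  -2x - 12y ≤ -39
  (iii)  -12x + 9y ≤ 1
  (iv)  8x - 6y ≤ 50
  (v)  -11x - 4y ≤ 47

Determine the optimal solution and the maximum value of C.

x = 61/8, y = 95/48, maximum C = 53/48

The feasible region is unbounded (it extends along (3, 4)), but C strictly decreases along every unbounded feasible direction, so there is no improving ray and the maximum is attained at a vertex.

The binding constraints are -6x + 12y = -22 and -2x - 12y = -39.
Solving simultaneously gives x = 61/8, y = 95/48.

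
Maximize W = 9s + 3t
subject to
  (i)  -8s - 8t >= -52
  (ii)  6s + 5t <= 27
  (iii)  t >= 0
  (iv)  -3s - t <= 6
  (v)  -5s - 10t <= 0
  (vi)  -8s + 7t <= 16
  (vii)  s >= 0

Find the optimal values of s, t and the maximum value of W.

Extreme points and W = 9s + 3t:
  (9/2, 0) → W = 81/2
  (109/82, 156/41) → W = 1917/82
  (0, 0) → W = 0
  (0, 16/7) → W = 48/7

The binding constraints are 6s + 5t = 27 and t = 0.
Solving simultaneously gives s = 9/2, t = 0.

s = 9/2, t = 0, maximum W = 81/2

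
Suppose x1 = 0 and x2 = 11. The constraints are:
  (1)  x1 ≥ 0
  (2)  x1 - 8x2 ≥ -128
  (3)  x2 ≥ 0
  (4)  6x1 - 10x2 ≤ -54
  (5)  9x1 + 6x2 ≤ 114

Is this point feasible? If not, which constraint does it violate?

feasible

(1): 0 ≥ 0 ✓
(2): -88 ≥ -128 ✓
(3): 11 ≥ 0 ✓
(4): -110 ≤ -54 ✓
(5): 66 ≤ 114 ✓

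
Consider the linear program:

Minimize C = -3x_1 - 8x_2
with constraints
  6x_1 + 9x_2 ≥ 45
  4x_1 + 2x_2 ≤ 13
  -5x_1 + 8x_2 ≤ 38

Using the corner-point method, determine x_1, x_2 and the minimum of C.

Corner points and C = -3x_1 - 8x_2:
  (9/8, 17/4) → C = -299/8
  (6/31, 151/31) → C = -1226/31
  (2/3, 31/6) → C = -130/3

At the optimal vertex, 4x_1 + 2x_2 = 13 and -5x_1 + 8x_2 = 38.
Solving simultaneously gives x_1 = 2/3, x_2 = 31/6.

x_1 = 2/3, x_2 = 31/6, minimum C = -130/3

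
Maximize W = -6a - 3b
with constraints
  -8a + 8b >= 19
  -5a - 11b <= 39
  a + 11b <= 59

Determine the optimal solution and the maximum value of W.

a = -49/2, b = 167/22, maximum W = 2733/22

Vertices and W = -6a - 3b:
  (-521/128, -217/128) → W = 3777/128
  (263/96, 491/96) → W = -1017/32
  (-49/2, 167/22) → W = 2733/22

At the optimal vertex, -5a - 11b = 39 and a + 11b = 59.
Solving simultaneously gives a = -49/2, b = 167/22.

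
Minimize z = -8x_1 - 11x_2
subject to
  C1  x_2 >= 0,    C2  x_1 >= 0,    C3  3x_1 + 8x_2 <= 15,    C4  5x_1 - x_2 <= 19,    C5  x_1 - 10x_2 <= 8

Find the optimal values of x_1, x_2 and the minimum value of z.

x_1 = 167/43, x_2 = 18/43, minimum z = -1534/43

The optimum lies where 3x_1 + 8x_2 = 15 and 5x_1 - x_2 = 19.
Solving simultaneously gives x_1 = 167/43, x_2 = 18/43.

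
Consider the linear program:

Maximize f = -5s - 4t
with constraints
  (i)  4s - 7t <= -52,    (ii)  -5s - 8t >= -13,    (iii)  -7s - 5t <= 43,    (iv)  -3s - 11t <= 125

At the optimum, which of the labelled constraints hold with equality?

(i) and (iii)

Feasible corners and f = -5s - 4t:
  (-325/67, 312/67) → f = 377/67
  (-187/23, 64/23) → f = 679/23
  (-409/31, 306/31) → f = 821/31

The maximum is at (-187/23, 64/23). Substituting into each constraint, equality holds for (i) and (iii); the remaining constraints have slack.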